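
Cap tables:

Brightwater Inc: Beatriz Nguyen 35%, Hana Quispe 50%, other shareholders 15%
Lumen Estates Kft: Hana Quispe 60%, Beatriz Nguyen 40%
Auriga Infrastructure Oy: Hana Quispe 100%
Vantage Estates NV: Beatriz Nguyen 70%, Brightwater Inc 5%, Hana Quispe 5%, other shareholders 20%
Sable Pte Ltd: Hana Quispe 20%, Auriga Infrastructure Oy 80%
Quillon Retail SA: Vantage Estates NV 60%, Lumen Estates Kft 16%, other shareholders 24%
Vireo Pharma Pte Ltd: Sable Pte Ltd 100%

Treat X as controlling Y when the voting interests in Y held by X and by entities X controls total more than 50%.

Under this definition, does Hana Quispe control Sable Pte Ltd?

Yes

Hana holds 100% of Auriga, so Hana controls Auriga.
Hana and Auriga together hold 20% + 80% = 100% of Sable, so Hana controls Sable.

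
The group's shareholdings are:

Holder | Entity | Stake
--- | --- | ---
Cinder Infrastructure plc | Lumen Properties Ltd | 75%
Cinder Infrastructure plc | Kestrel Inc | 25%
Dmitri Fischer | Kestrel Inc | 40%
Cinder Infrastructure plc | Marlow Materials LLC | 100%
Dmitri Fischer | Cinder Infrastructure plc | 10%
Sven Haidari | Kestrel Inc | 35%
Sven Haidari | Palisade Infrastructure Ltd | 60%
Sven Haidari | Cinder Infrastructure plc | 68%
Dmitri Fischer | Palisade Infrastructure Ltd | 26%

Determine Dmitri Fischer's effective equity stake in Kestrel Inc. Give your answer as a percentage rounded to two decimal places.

42.50%

Dmitri reaches Kestrel along 2 paths.
Direct stake: 40% = 40%.
Via Cinder: 10% × 25% = 2.5%.
Total: 40% + 2.5% = 42.5%.
Rounded: 42.50%.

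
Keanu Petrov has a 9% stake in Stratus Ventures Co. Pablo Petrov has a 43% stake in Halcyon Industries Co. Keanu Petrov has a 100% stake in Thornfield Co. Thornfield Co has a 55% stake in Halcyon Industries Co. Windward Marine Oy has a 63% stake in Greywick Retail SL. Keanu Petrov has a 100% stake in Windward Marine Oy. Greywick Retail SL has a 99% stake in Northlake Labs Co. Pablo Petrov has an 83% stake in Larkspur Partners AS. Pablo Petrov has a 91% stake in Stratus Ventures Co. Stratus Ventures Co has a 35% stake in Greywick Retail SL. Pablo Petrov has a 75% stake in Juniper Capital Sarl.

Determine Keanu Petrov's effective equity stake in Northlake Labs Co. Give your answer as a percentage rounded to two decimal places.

Keanu reaches Northlake along 2 paths.
Via Windward → Greywick: 100% × 63% × 99% = 62.37%.
Via Stratus → Greywick: 9% × 35% × 99% = 3.1185%.
Total: 62.37% + 3.1185% = 65.4885%.
Rounded: 65.49%.

65.49%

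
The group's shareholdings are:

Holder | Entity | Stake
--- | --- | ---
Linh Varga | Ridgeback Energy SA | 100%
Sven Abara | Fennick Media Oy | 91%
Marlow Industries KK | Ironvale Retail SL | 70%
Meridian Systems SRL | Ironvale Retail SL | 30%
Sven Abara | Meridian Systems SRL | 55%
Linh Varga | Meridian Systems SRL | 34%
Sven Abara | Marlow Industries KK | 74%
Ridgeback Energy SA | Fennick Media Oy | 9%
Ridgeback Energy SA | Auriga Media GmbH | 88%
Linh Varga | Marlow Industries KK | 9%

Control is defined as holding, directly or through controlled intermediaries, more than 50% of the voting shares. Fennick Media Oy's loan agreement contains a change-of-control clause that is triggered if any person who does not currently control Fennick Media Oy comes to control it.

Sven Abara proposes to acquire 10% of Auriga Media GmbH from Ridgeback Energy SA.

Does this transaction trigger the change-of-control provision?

No

The purchase adds only to Sven's holdings (Ridgeback's stake shrinks), so Sven is the only person who could newly come to control Fennick.
Sven holds 91% of Fennick, so Sven controls Fennick.
So Sven already controls Fennick before the transaction.
After the purchase, Sven holds 10% of Auriga directly, and Ridgeback's stake falls to 78%.
Sven controlled Fennick already, so this is not a new person acquiring control; every other person's position is unchanged or reduced.
No new person acquires control, so the clause is not triggered.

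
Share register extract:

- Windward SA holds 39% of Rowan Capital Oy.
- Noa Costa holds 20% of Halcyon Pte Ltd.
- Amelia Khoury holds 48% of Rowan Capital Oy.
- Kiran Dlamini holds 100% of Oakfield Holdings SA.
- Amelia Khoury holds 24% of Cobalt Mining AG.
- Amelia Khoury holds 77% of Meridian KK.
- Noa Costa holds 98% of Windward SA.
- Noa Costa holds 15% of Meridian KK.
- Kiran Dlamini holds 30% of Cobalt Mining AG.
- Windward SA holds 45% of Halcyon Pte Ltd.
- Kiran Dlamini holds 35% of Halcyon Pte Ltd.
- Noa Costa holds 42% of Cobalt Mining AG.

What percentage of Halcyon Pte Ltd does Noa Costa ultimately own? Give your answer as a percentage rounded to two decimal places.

Noa reaches Halcyon along 2 paths.
Direct stake: 20% = 20%.
Via Windward: 98% × 45% = 44.1%.
Total: 20% + 44.1% = 64.1%.
Rounded: 64.10%.

64.10%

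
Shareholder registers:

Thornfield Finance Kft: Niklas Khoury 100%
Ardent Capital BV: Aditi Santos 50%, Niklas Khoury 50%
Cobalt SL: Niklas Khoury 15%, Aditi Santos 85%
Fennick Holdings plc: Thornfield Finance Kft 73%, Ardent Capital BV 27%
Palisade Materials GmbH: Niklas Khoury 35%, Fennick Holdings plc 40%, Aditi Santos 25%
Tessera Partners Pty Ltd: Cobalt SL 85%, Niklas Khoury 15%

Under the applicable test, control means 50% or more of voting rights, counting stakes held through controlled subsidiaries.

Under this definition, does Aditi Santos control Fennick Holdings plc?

Aditi holds 50% of Ardent, so Aditi controls Ardent.
Aditi holds 85% of Cobalt, so Aditi controls Cobalt.
Cobalt holds 85% of Tessera, so Aditi controls Tessera.
In Fennick, Aditi's side holds only 27%, not ≥ 50%.
So Aditi does not control Fennick.

No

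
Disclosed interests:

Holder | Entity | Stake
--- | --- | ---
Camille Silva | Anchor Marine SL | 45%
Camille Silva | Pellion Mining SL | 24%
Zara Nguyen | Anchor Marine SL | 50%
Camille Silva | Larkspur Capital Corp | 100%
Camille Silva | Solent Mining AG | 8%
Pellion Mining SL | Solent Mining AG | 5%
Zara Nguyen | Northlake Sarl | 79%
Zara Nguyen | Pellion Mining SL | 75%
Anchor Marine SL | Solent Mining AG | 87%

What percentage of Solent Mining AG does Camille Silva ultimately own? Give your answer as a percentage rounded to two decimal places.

48.35%

Camille reaches Solent along 3 paths.
Via Pellion: 24% × 5% = 1.2%.
Via Anchor: 45% × 87% = 39.15%.
Direct stake: 8% = 8%.
Total: 1.2% + 39.15% + 8% = 48.35%.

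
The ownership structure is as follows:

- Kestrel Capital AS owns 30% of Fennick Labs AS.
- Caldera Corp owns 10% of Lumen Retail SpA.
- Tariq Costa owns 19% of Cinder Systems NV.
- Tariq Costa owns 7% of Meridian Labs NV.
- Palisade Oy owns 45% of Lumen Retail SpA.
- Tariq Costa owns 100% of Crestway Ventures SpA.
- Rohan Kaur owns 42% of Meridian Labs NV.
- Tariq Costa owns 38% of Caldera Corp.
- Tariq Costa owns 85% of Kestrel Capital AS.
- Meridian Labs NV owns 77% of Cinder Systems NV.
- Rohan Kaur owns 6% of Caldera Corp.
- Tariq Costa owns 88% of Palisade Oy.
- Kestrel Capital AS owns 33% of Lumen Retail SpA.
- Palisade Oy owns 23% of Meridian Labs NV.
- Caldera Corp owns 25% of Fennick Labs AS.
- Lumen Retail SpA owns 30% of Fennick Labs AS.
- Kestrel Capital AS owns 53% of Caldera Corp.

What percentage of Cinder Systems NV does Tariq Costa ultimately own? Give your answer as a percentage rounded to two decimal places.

39.97%

Tariq reaches Cinder along 3 paths.
Via Palisade → Meridian: 88% × 23% × 77% = 15.5848%.
Via Meridian: 7% × 77% = 5.39%.
Direct stake: 19% = 19%.
Total: 15.5848% + 5.39% + 19% = 39.9748%.
Rounded: 39.97%.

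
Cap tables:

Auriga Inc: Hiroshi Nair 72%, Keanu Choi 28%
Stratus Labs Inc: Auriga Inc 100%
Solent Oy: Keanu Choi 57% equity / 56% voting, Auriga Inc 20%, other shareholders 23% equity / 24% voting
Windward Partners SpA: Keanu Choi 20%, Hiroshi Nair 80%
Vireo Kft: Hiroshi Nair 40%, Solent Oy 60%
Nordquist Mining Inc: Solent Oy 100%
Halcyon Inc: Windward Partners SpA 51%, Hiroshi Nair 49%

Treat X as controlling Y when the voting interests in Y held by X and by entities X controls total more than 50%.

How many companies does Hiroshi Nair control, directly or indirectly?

4

Hiroshi holds 72% of Auriga, so Hiroshi controls Auriga.
Auriga holds 100% of Stratus, so Hiroshi controls Stratus.
Hiroshi holds 80% of Windward, so Hiroshi controls Windward.
Windward and Hiroshi together hold 51% + 49% = 100% of Halcyon, so Hiroshi controls Halcyon.
No other company's threshold is met.
Hiroshi controls 4 companies.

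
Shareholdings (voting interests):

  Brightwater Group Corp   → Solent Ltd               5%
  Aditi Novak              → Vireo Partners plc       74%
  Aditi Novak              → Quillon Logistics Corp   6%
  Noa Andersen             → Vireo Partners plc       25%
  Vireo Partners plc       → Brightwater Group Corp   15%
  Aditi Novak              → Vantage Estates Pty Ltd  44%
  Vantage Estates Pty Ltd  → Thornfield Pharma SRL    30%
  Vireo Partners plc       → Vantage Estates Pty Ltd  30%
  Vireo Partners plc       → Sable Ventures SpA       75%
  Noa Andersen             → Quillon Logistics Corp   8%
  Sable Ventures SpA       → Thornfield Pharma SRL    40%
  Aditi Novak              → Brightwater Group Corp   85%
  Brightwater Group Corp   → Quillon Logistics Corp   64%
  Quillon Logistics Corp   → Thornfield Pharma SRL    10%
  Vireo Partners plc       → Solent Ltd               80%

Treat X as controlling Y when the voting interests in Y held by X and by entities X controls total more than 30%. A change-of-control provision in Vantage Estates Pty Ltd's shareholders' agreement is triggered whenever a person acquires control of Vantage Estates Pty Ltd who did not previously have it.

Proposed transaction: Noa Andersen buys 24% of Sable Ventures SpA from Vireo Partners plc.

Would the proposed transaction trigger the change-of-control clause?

No

The purchase adds only to Noa's holdings (Vireo's stake shrinks), so Noa is the only person who could newly come to control Vantage.
Noa's largest direct stake is 25% in Vireo, which does not meet the threshold, so Noa controls no company.
Neither Noa nor any entity Noa controls holds any voting interest in Vantage.
So before the transaction, Noa does not control Vantage.
After the purchase, Noa holds 24% of Sable directly, and Vireo's stake falls to 51%.
Noa's side now holds 24% of Sable, not > 30%, so Noa still does not control Sable.
After the transaction, neither Noa nor any entity Noa controls holds a voting interest in Vantage, so Noa still does not control it.
No new person acquires control, so the clause is not triggered.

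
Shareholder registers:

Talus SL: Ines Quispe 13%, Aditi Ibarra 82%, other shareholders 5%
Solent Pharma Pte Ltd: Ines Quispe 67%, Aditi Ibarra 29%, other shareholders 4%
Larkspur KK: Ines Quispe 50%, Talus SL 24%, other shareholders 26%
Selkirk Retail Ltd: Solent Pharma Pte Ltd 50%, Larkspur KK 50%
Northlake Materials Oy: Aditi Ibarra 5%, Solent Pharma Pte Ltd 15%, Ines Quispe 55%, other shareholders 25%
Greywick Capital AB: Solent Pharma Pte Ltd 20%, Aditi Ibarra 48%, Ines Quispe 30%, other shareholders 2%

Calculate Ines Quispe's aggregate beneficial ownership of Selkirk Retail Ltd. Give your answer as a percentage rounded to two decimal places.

Ines reaches Selkirk along 3 paths.
Via Solent: 67% × 50% = 33.5%.
Via Larkspur: 50% × 50% = 25%.
Via Talus → Larkspur: 13% × 24% × 50% = 1.56%.
Total: 33.5% + 25% + 1.56% = 60.06%.

60.06%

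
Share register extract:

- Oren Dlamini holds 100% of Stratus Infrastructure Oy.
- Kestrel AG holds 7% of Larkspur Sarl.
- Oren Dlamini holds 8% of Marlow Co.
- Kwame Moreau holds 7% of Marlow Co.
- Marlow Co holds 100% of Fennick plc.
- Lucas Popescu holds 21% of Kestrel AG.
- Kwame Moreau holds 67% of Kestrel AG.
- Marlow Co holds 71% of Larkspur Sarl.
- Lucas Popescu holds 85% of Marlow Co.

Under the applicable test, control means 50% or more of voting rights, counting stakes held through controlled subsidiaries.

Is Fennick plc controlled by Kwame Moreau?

Kwame holds 67% of Kestrel, so Kwame controls Kestrel.
Neither Kwame nor any entity Kwame controls holds any voting interest in Fennick.
So Kwame does not control Fennick.

No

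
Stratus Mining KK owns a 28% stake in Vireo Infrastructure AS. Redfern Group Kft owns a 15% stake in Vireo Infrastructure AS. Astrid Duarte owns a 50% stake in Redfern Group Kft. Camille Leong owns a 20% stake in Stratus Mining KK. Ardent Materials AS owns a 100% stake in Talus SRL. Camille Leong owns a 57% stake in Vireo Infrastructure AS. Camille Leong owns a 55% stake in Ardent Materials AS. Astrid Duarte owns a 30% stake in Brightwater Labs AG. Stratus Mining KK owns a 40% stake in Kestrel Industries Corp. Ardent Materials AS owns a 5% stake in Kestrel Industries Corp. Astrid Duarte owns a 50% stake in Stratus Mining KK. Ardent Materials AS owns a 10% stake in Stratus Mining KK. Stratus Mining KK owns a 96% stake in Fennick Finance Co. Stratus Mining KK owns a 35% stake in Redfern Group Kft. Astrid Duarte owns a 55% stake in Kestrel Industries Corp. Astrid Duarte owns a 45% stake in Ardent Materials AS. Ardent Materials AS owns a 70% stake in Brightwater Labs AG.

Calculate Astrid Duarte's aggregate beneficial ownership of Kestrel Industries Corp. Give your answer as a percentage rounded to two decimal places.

79.05%

Astrid reaches Kestrel along 4 paths.
Via Ardent → Stratus: 45% × 10% × 40% = 1.8%.
Via Stratus: 50% × 40% = 20%.
Direct stake: 55% = 55%.
Via Ardent: 45% × 5% = 2.25%.
Total: 1.8% + 20% + 55% + 2.25% = 79.05%.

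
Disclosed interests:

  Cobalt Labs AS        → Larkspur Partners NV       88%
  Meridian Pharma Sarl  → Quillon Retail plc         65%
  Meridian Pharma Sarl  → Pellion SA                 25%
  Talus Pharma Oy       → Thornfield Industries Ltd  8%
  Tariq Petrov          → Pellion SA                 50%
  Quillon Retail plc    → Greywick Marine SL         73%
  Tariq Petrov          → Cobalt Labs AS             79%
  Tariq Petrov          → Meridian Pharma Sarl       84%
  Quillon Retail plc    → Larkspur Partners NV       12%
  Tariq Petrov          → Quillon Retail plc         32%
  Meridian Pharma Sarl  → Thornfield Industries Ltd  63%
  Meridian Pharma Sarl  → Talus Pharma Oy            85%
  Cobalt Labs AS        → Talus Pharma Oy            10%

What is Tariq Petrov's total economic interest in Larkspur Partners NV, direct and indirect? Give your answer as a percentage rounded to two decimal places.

79.91%

Tariq reaches Larkspur along 3 paths.
Via Cobalt: 79% × 88% = 69.52%.
Via Meridian → Quillon: 84% × 65% × 12% = 6.552%.
Via Quillon: 32% × 12% = 3.84%.
Total: 69.52% + 6.552% + 3.84% = 79.912%.
Rounded: 79.91%.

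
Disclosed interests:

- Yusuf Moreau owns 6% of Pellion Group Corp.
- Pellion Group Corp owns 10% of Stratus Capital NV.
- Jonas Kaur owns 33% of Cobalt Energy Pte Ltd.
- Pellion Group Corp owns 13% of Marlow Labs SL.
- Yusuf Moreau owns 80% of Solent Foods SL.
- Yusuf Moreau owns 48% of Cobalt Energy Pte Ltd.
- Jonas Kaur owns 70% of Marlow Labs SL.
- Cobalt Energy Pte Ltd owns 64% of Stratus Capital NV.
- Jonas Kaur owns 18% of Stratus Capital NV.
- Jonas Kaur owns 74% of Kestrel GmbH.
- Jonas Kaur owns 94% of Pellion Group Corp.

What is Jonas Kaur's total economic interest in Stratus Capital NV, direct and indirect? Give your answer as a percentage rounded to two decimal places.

Jonas reaches Stratus along 3 paths.
Via Cobalt: 33% × 64% = 21.12%.
Direct stake: 18% = 18%.
Via Pellion: 94% × 10% = 9.4%.
Total: 21.12% + 18% + 9.4% = 48.52%.

48.52%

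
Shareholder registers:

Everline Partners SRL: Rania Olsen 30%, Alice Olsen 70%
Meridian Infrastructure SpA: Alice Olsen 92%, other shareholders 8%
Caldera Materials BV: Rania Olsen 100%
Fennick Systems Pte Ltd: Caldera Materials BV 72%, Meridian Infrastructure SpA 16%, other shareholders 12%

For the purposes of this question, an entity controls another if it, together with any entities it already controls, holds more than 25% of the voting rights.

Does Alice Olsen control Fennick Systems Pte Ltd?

No

Alice holds 70% of Everline, so Alice controls Everline.
Alice holds 92% of Meridian, so Alice controls Meridian.
In Fennick, Alice's side holds only 16%, not > 25%.
So Alice does not control Fennick.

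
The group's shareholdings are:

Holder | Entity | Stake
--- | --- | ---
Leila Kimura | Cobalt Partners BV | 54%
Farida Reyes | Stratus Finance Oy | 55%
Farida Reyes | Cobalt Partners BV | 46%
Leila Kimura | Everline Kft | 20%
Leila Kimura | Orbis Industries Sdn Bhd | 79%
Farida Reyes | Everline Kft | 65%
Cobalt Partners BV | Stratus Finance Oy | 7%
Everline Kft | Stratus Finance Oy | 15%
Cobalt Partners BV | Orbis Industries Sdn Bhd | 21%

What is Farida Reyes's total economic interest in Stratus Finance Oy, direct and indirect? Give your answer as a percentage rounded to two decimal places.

Farida reaches Stratus along 3 paths.
Via Cobalt: 46% × 7% = 3.22%.
Direct stake: 55% = 55%.
Via Everline: 65% × 15% = 9.75%.
Total: 3.22% + 55% + 9.75% = 67.97%.

67.97%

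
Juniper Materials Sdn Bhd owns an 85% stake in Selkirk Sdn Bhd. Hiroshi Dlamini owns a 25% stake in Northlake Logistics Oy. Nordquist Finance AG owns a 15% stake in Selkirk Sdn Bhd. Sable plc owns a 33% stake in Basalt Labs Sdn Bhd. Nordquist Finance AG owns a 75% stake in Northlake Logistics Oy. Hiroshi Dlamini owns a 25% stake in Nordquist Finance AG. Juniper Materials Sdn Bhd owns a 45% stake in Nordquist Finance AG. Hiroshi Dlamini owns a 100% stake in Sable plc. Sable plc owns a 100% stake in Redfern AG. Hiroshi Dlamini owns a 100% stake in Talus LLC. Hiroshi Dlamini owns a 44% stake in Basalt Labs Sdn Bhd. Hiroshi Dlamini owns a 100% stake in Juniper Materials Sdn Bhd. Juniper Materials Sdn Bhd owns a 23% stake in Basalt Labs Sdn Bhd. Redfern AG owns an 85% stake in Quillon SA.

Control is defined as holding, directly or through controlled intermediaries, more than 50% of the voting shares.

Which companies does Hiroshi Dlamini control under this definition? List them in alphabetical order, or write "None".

Hiroshi holds 100% of Juniper, so Hiroshi controls Juniper.
Hiroshi holds 100% of Sable, so Hiroshi controls Sable.
Sable and Hiroshi and Juniper together hold 33% + 44% + 23% = 100% of Basalt, so Hiroshi controls Basalt.
Sable holds 100% of Redfern, so Hiroshi controls Redfern.
Juniper and Hiroshi together hold 45% + 25% = 70% of Nordquist, so Hiroshi controls Nordquist.
Nordquist and Juniper together hold 15% + 85% = 100% of Selkirk, so Hiroshi controls Selkirk.
Hiroshi holds 100% of Talus, so Hiroshi controls Talus.
Hiroshi and Nordquist together hold 25% + 75% = 100% of Northlake, so Hiroshi controls Northlake.
Redfern holds 85% of Quillon, so Hiroshi controls Quillon.

Basalt Labs Sdn Bhd, Juniper Materials Sdn Bhd, Nordquist Finance AG, Northlake Logistics Oy, Quillon SA, Redfern AG, Sable plc, Selkirk Sdn Bhd, Talus LLC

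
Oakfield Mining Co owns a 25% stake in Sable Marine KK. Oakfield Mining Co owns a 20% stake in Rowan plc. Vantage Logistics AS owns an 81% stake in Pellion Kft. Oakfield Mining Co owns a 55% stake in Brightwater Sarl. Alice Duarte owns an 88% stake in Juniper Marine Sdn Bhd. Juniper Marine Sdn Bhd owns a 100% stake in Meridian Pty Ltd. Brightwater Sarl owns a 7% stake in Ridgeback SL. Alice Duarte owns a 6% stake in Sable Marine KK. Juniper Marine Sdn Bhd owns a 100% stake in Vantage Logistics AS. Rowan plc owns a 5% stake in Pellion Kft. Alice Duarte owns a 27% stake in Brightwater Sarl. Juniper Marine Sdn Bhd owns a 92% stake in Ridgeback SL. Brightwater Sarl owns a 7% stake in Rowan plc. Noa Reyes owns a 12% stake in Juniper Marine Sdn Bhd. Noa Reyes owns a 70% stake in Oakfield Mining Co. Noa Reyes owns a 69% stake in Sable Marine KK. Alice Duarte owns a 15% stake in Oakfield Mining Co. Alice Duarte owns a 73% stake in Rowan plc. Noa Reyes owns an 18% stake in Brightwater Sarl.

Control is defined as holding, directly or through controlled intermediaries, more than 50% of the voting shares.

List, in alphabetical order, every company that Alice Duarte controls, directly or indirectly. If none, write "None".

Juniper Marine Sdn Bhd, Meridian Pty Ltd, Pellion Kft, Ridgeback SL, Rowan plc, Vantage Logistics AS

Alice holds 88% of Juniper, so Alice controls Juniper.
Juniper holds 92% of Ridgeback, so Alice controls Ridgeback.
Alice holds 73% of Rowan, so Alice controls Rowan.
Juniper holds 100% of Vantage, so Alice controls Vantage.
Rowan and Vantage together hold 5% + 81% = 86% of Pellion, so Alice controls Pellion.
Juniper holds 100% of Meridian, so Alice controls Meridian.
No other company's threshold is met.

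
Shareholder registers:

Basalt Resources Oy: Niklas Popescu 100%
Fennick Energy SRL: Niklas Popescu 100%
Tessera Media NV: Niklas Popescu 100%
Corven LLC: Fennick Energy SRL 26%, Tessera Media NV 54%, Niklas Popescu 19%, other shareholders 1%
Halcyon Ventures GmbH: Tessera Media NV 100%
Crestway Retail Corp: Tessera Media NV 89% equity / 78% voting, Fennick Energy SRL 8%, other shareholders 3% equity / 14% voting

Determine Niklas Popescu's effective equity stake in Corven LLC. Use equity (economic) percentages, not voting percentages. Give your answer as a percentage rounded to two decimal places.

99.00%

Niklas reaches Corven along 3 paths.
Via Fennick: 100% × 26% = 26%.
Via Tessera: 100% × 54% = 54%.
Direct stake: 19% = 19%.
Total: 26% + 54% + 19% = 99%.
Rounded: 99.00%.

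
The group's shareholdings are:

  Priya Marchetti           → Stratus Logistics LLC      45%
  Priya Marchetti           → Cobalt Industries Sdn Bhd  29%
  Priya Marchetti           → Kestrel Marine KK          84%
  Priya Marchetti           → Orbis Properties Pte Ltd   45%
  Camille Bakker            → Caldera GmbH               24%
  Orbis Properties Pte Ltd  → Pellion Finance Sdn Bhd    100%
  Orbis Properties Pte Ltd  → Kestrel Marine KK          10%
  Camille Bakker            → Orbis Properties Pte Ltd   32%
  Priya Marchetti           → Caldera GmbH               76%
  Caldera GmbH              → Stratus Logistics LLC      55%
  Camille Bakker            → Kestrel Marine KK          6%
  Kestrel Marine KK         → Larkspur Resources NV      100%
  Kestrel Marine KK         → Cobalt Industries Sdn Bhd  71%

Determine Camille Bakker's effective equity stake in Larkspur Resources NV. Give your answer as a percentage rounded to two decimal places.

Camille reaches Larkspur along 2 paths.
Via Kestrel: 6% × 100% = 6%.
Via Orbis → Kestrel: 32% × 10% × 100% = 3.2%.
Total: 6% + 3.2% = 9.2%.
Rounded: 9.20%.

9.20%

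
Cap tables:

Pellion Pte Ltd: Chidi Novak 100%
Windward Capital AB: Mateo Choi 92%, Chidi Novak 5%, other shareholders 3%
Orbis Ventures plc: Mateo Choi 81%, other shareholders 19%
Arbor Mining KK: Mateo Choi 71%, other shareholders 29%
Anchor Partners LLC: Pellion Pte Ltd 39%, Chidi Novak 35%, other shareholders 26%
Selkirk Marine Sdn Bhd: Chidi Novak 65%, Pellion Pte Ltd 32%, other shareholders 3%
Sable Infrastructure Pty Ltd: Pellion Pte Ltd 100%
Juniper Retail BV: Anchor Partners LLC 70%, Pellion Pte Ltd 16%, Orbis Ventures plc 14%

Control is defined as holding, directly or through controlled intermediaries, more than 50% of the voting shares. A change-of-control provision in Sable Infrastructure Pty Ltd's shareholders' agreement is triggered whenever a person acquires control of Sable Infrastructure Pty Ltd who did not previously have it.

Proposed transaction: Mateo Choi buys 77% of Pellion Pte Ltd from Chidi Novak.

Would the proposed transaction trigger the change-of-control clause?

Yes

The purchase adds only to Mateo's holdings (Chidi's stake shrinks), so Mateo is the only person who could newly come to control Sable.
Mateo holds 92% of Windward, so Mateo controls Windward.
Mateo holds 81% of Orbis, so Mateo controls Orbis.
Mateo holds 71% of Arbor, so Mateo controls Arbor.
Neither Mateo nor any entity Mateo controls holds any voting interest in Sable.
So before the transaction, Mateo does not control Sable.
After the purchase, Mateo holds 77% of Pellion directly, and Chidi's stake falls to 23%.
Mateo holds 77% of Pellion, so Mateo controls Pellion.
Pellion holds 100% of Sable, so Mateo controls Sable.
Mateo did not control Sable before and does after, so the clause is triggered.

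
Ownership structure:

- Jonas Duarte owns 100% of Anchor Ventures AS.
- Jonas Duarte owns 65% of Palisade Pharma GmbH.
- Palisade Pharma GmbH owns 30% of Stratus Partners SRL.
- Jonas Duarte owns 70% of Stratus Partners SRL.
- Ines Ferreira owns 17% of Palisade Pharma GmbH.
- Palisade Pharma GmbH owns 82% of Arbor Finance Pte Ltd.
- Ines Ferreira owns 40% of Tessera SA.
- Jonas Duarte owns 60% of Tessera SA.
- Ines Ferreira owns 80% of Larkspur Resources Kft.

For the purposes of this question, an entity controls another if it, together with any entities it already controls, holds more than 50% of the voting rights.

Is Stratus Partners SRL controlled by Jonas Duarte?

Yes

Jonas holds 65% of Palisade, so Jonas controls Palisade.
Jonas and Palisade together hold 70% + 30% = 100% of Stratus, so Jonas controls Stratus.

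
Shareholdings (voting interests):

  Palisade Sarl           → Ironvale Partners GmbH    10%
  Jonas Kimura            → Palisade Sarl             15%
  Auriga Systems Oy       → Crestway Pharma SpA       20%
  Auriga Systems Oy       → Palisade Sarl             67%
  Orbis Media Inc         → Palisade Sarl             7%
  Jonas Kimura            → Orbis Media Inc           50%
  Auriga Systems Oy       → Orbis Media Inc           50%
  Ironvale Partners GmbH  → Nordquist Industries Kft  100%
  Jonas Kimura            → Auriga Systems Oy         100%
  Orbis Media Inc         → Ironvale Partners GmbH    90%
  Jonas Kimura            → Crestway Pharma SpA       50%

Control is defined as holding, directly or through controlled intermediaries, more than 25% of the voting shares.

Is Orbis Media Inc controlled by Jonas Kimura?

Yes

Jonas holds 100% of Auriga, so Jonas controls Auriga.
Jonas and Auriga together hold 50% + 50% = 100% of Orbis, so Jonas controls Orbis.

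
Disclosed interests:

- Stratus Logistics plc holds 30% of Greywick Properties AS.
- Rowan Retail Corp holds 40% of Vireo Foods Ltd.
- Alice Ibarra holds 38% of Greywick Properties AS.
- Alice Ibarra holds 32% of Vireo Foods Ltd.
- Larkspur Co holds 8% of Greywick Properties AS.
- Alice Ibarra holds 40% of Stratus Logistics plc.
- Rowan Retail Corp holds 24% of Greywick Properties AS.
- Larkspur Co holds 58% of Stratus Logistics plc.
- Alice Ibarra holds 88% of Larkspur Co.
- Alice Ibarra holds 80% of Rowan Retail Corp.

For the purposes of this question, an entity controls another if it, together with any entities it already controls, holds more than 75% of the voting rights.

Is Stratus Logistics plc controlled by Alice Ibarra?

Alice holds 88% of Larkspur, so Alice controls Larkspur.
Alice and Larkspur together hold 40% + 58% = 98% of Stratus, so Alice controls Stratus.

Yes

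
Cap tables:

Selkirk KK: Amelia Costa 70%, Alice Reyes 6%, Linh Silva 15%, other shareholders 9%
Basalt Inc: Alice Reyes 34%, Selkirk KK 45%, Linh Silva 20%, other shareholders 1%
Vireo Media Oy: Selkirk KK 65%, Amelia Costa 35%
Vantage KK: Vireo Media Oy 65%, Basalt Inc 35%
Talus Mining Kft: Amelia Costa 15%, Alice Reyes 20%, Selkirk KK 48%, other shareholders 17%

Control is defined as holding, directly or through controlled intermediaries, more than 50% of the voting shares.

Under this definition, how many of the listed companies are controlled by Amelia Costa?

4

Amelia holds 70% of Selkirk, so Amelia controls Selkirk.
Selkirk and Amelia together hold 65% + 35% = 100% of Vireo, so Amelia controls Vireo.
Vireo holds 65% of Vantage, so Amelia controls Vantage.
Amelia and Selkirk together hold 15% + 48% = 63% of Talus, so Amelia controls Talus.
No other company's threshold is met.
Amelia controls 4 companies.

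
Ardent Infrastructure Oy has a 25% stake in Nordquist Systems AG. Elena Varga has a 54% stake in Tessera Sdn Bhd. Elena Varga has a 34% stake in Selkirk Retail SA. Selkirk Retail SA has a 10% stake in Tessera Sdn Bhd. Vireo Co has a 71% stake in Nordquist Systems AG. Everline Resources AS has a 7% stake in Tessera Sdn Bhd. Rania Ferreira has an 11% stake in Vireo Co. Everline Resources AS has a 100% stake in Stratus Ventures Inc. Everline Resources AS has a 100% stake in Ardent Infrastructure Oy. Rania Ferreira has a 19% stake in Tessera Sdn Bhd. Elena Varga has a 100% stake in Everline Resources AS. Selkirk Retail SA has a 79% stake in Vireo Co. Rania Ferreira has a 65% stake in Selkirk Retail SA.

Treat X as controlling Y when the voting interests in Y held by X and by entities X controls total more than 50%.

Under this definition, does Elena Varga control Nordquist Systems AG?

No

Elena holds 100% of Everline, so Elena controls Everline.
Elena and Everline together hold 54% + 7% = 61% of Tessera, so Elena controls Tessera.
Everline holds 100% of Stratus, so Elena controls Stratus.
Everline holds 100% of Ardent, so Elena controls Ardent.
In Nordquist, Elena's side holds only 25%, not > 50%.
So Elena does not control Nordquist.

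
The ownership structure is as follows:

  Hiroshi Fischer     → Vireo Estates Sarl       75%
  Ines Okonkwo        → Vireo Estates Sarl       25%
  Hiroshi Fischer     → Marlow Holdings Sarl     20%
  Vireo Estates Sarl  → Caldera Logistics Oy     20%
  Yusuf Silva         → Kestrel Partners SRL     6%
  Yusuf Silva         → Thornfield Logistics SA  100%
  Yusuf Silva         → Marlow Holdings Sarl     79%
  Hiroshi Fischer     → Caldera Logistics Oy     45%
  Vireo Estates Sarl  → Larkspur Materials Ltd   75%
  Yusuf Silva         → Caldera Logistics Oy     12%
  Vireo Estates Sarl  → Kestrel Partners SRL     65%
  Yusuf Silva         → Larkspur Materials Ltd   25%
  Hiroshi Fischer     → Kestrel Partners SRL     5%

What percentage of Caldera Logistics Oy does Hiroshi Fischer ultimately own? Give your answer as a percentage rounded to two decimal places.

Hiroshi reaches Caldera along 2 paths.
Via Vireo: 75% × 20% = 15%.
Direct stake: 45% = 45%.
Total: 15% + 45% = 60%.
Rounded: 60.00%.

60.00%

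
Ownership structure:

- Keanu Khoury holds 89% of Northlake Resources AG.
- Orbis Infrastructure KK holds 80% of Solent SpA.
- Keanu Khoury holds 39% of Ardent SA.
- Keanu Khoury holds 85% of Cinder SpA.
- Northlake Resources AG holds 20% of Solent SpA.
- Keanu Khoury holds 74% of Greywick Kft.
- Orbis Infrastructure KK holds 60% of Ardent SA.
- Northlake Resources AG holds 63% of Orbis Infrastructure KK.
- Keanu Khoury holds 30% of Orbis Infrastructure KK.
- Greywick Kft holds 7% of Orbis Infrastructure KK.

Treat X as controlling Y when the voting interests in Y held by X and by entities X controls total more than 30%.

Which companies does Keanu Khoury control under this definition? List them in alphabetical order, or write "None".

Ardent SA, Cinder SpA, Greywick Kft, Northlake Resources AG, Orbis Infrastructure KK, Solent SpA

Keanu holds 74% of Greywick, so Keanu controls Greywick.
Keanu holds 89% of Northlake, so Keanu controls Northlake.
Keanu and Greywick and Northlake together hold 30% + 7% + 63% = 100% of Orbis, so Keanu controls Orbis.
Northlake and Orbis together hold 20% + 80% = 100% of Solent, so Keanu controls Solent.
Keanu holds 85% of Cinder, so Keanu controls Cinder.
Orbis and Keanu together hold 60% + 39% = 99% of Ardent, so Keanu controls Ardent.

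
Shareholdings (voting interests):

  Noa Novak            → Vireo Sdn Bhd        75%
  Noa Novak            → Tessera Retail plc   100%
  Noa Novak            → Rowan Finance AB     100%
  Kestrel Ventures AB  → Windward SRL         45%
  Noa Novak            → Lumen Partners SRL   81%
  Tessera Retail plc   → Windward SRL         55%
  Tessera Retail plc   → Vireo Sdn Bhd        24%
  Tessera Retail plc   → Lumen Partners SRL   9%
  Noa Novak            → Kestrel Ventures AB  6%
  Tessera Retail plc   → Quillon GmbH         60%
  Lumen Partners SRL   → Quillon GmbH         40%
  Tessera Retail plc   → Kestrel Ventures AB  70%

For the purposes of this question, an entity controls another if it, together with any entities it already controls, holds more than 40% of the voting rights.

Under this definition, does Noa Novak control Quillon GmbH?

Noa holds 100% of Tessera, so Noa controls Tessera.
Tessera and Noa together hold 9% + 81% = 90% of Lumen, so Noa controls Lumen.
Tessera and Lumen together hold 60% + 40% = 100% of Quillon, so Noa controls Quillon.

Yes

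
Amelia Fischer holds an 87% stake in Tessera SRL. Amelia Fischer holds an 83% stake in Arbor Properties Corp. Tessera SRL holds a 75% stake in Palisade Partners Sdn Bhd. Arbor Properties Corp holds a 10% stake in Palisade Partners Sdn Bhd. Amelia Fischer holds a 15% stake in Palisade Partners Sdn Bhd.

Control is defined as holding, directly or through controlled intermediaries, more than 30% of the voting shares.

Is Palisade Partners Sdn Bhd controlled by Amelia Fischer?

Yes

Amelia holds 87% of Tessera, so Amelia controls Tessera.
Amelia holds 83% of Arbor, so Amelia controls Arbor.
Arbor and Amelia and Tessera together hold 10% + 15% + 75% = 100% of Palisade, so Amelia controls Palisade.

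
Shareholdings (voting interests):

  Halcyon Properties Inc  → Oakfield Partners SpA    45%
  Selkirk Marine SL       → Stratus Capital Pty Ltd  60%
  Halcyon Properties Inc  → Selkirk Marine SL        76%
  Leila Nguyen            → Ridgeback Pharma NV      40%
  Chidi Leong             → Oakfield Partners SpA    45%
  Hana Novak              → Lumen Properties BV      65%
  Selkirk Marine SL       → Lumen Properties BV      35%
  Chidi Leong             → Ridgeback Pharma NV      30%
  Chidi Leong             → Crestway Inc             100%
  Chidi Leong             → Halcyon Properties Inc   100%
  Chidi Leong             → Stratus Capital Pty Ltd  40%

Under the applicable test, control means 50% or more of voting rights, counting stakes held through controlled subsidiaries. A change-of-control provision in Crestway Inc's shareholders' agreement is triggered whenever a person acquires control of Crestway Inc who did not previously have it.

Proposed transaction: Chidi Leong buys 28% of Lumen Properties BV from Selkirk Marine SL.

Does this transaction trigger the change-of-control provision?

The purchase adds only to Chidi's holdings (Selkirk's stake shrinks), so Chidi is the only person who could newly come to control Crestway.
Chidi holds 100% of Crestway, so Chidi controls Crestway.
So Chidi already controls Crestway before the transaction.
After the purchase, Chidi holds 28% of Lumen directly, and Selkirk's stake falls to 7%.
Chidi controlled Crestway already, so this is not a new person acquiring control; every other person's position is unchanged or reduced.
No new person acquires control, so the clause is not triggered.

No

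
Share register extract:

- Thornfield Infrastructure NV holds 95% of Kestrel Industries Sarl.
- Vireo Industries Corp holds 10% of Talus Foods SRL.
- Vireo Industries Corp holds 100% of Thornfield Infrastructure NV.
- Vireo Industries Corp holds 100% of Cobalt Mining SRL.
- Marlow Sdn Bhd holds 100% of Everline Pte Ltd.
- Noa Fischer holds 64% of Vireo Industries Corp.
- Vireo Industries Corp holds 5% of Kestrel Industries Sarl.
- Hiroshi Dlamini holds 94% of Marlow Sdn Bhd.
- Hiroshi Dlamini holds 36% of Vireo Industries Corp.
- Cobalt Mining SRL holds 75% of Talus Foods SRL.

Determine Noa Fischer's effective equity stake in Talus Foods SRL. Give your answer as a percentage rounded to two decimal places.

54.40%

Noa reaches Talus along 2 paths.
Via Vireo → Cobalt: 64% × 100% × 75% = 48%.
Via Vireo: 64% × 10% = 6.4%.
Total: 48% + 6.4% = 54.4%.
Rounded: 54.40%.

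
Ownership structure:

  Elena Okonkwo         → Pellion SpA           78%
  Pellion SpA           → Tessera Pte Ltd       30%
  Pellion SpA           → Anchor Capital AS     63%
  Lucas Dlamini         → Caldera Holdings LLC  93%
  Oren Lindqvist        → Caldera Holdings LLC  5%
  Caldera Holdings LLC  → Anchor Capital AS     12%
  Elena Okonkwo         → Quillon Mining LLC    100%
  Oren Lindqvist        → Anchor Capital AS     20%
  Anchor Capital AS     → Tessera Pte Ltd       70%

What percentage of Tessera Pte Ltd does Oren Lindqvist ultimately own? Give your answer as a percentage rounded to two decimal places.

Oren reaches Tessera along 2 paths.
Via Anchor: 20% × 70% = 14%.
Via Caldera → Anchor: 5% × 12% × 70% = 0.42%.
Total: 14% + 0.42% = 14.42%.

14.42%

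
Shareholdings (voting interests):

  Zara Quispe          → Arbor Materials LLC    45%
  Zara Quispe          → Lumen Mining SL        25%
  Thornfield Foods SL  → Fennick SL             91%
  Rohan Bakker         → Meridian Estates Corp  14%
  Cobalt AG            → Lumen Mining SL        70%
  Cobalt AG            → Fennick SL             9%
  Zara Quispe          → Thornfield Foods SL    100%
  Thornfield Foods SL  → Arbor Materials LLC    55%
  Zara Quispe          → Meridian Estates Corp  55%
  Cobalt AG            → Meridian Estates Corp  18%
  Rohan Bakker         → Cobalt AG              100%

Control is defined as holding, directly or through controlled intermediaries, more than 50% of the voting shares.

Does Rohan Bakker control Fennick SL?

Rohan holds 100% of Cobalt, so Rohan controls Cobalt.
Cobalt holds 70% of Lumen, so Rohan controls Lumen.
In Fennick, Rohan's side holds only 9%, not > 50%.
So Rohan does not control Fennick.

No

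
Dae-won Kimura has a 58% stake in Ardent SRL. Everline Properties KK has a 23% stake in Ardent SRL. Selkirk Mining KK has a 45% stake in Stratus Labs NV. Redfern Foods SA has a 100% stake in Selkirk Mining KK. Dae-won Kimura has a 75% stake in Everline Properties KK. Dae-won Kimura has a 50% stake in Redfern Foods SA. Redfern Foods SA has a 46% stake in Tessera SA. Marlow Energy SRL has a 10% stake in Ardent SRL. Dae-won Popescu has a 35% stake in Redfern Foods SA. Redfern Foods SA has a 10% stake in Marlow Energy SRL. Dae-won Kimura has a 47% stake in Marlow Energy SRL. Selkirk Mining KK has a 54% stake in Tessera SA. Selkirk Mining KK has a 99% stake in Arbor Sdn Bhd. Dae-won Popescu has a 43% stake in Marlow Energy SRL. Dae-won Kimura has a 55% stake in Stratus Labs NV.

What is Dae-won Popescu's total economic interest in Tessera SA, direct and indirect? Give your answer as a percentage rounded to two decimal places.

Dae-won Popescu reaches Tessera along 2 paths.
Via Redfern → Selkirk: 35% × 100% × 54% = 18.9%.
Via Redfern: 35% × 46% = 16.1%.
Total: 18.9% + 16.1% = 35%.
Rounded: 35.00%.

35.00%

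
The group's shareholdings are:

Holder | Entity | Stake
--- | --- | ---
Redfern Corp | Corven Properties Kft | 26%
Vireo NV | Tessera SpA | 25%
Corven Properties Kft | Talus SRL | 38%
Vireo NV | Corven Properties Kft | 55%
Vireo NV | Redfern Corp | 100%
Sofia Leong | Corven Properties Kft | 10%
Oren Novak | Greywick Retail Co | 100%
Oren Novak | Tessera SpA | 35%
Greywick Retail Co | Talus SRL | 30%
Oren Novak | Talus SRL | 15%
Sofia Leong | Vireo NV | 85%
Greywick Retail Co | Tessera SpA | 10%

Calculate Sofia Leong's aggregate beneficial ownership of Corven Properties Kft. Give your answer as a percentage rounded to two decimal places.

Sofia reaches Corven along 3 paths.
Via Vireo: 85% × 55% = 46.75%.
Via Vireo → Redfern: 85% × 100% × 26% = 22.1%.
Direct stake: 10% = 10%.
Total: 46.75% + 22.1% + 10% = 78.85%.

78.85%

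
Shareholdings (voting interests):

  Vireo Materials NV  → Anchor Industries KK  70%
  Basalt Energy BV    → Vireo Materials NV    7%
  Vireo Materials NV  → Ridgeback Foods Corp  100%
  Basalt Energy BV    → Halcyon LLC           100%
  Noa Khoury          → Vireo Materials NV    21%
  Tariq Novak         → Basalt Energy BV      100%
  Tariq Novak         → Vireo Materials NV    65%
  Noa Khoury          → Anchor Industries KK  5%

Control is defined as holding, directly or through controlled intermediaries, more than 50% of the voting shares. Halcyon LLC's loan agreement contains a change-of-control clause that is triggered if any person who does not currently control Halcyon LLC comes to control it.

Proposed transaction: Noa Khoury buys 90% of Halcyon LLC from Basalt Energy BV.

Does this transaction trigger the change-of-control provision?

The purchase adds only to Noa's holdings (Basalt's stake shrinks), so Noa is the only person who could newly come to control Halcyon.
Noa's largest direct stake is 21% in Vireo, which does not meet the threshold, so Noa controls no company.
Neither Noa nor any entity Noa controls holds any voting interest in Halcyon.
So before the transaction, Noa does not control Halcyon.
After the purchase, Noa holds 90% of Halcyon directly, and Basalt's stake falls to 10%.
Noa holds 90% of Halcyon, so Noa controls Halcyon.
Noa did not control Halcyon before and does after, so the clause is triggered.

Yes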